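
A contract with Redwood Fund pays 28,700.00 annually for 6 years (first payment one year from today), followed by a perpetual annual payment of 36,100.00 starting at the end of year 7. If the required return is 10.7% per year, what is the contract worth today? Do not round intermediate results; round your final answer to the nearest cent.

PV of 6-year annuity: 28,700.00 × [1 − (1+0.107)^−6] / 0.107 = 122473.01359
Perpetuity value at year 6: 36,100.00 / 0.107 = 337383.17757
PV of perpetuity: 337383.17757 / (1+0.107)^6 = 183331.75630
Total PV = 122473.01359 + 183331.75630 = 305804.76989

305804.77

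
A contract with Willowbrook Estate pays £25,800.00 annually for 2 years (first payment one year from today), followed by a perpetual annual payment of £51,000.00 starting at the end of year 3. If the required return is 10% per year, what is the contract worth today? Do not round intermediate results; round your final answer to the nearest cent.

£466264.46

PV of 2-year annuity: £25,800.00 × [1 − (1+0.1)^−2] / 0.1 = 44776.85950
Perpetuity value at year 2: £51,000.00 / 0.1 = 510000.00000
PV of perpetuity: 510000.00000 / (1+0.1)^2 = 421487.60331
Total PV = 44776.85950 + 421487.60331 = 466264.46281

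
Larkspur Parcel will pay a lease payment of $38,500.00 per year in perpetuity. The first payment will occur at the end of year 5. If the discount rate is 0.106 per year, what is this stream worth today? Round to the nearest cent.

Value at end of year 4: C / r = $38,500.00 / 0.106 = $363,207.5472
Discount to today: PV = $363,207.5472 / (1 + 0.106)^4 = $363,207.5472 / 1.496306 = $242,736.09

$242736.09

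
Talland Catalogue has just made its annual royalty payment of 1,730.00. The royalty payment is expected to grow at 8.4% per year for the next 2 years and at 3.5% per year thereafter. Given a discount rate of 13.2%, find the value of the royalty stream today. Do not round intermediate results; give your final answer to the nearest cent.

D_1 = 1875.32000
D_2 = 2032.84688
Terminal value at year 2: TV = D_2×(1+g_2)/(r−g_2) = 2103.99652/0.097 = 21690.68578
P_0 = D_1/(1+r)^1 + D_2/(1+r)^2 + TV/(1+r)^2
    = 1656.64311 + 1586.39676 + 16927.01696 = 20170.05683

20170.06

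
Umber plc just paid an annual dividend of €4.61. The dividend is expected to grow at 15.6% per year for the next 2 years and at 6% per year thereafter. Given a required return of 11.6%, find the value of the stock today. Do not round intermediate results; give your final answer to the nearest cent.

€103.35

D_1 = 5.32916
D_2 = 6.16051
Terminal value at year 2: TV = D_2×(1+g_2)/(r−g_2) = 6.53014/0.056 = 116.60963
P_0 = D_1/(1+r)^1 + D_2/(1+r)^2 + TV/(1+r)^2
    = 4.77523 + 4.94639 + 93.62806 = 103.34969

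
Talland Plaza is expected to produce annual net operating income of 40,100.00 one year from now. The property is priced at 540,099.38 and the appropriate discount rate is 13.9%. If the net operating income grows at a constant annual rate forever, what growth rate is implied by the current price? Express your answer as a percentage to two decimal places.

P = D₁/(r−g) ⇒ g = r − D₁/P = 0.139 − 40,100.00/540,099.38 = 0.064754

6.48%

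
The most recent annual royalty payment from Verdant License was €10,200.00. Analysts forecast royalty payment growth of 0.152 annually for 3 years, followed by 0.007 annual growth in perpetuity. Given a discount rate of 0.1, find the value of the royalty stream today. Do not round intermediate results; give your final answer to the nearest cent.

D_1 = 11750.40000
D_2 = 13536.46080
D_3 = 15594.00284
Terminal value at year 3: TV = D_3×(1+g_2)/(r−g_2) = 15703.16086/0.093 = 168851.19206
P_0 = D_1/(1+r)^1 + D_2/(1+r)^2 + D_3/(1+r)^3 + TV/(1+r)^3
    = 10682.18182 + 11187.15769 + 11716.00514 + 126860.39974 = 160445.74439

€160445.74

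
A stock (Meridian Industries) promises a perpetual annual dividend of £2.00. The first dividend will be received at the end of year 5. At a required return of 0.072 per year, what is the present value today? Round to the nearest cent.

Value at end of year 4: C / r = £2.00 / 0.072 = £27.7778
Discount to today: PV = £27.7778 / (1 + 0.072)^4 = £27.7778 / 1.320624 = £21.03

£21.03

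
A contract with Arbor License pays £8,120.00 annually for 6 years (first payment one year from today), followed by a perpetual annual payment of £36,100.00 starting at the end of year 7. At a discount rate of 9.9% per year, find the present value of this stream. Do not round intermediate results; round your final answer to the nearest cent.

£242428.33

PV of 6-year annuity: £8,120.00 × [1 − (1+0.099)^−6] / 0.099 = 35468.59477
Perpetuity value at year 6: £36,100.00 / 0.099 = 364646.46465
PV of perpetuity: 364646.46465 / (1+0.099)^6 = 206959.73173
Total PV = 35468.59477 + 206959.73173 = 242428.32651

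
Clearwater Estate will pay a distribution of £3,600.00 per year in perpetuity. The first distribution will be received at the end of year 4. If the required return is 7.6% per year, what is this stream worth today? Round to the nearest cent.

Value at end of year 3: C / r = £3,600.00 / 0.076 = £47,368.4211
Discount to today: PV = £47,368.4211 / (1 + 0.076)^3 = £47,368.4211 / 1.245767 = £38,023.50

£38023.50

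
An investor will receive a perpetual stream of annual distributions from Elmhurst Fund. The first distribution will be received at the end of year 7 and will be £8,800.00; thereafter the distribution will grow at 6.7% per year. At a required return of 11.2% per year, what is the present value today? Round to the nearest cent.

Value at end of year 6: C₁ / (r − g) = £8,800.00 / (0.112 − 0.067) = £195,555.5556
Discount to today: PV = £195,555.5556 / (1 + 0.112)^6 = £195,555.5556 / 1.890727 = £103,428.79

£103428.79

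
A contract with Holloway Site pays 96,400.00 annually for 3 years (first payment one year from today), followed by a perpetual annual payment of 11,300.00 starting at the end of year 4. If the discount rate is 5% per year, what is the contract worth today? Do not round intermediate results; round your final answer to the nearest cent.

PV of 3-year annuity: 96,400.00 × [1 − (1+0.05)^−3] / 0.05 = 262521.11003
Perpetuity value at year 3: 11,300.00 / 0.05 = 226000.00000
PV of perpetuity: 226000.00000 / (1+0.05)^3 = 195227.29727
Total PV = 262521.11003 + 195227.29727 = 457748.40730

457748.41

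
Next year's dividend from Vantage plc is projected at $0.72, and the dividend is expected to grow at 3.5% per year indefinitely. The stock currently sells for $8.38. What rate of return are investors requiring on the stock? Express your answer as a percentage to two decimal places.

P = D₁/(r − g) ⇒ r = D₁/P + g = $0.7200/$8.38 + 0.035 = 0.085919 + 0.035 = 0.120919

12.09%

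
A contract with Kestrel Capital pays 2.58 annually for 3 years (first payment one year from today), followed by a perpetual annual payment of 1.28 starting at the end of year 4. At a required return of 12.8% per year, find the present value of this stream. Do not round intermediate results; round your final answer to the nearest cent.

13.08

PV of 3-year annuity: 2.58 × [1 − (1+0.128)^−3] / 0.128 = 6.11252
Perpetuity value at year 3: 1.28 / 0.128 = 10.00000
PV of perpetuity: 10.00000 / (1+0.128)^3 = 6.96743
Total PV = 6.11252 + 6.96743 = 13.07995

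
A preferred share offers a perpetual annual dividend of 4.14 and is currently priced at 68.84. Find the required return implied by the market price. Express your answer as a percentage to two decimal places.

P = C/r ⇒ r = C/P = 4.14/68.84 = 0.060139

6.01%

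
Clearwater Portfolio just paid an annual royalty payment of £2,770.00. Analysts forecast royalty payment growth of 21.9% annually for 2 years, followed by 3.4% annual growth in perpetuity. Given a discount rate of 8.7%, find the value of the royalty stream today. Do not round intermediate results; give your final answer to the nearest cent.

D_1 = 3376.63000
D_2 = 4116.11197
Terminal value at year 2: TV = D_2×(1+g_2)/(r−g_2) = 4256.05978/0.053 = 80303.01466
P_0 = D_1/(1+r)^1 + D_2/(1+r)^2 + TV/(1+r)^2
    = 3106.37534 + 3483.59848 + 67963.03446 = 74553.00828

£74553.01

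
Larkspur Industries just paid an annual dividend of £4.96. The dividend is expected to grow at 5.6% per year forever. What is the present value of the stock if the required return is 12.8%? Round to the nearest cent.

£72.75

D₁ = D₀ × (1 + g) = £4.96 × 1.056 = £5.2378
Growing perpetuity: P = D₁ / (r − g) = £5.2378 / (0.128 − 0.056) = £72.75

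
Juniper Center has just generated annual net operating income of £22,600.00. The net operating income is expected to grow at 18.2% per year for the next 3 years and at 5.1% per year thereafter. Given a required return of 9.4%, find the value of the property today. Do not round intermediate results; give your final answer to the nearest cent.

D_1 = 26713.20000
D_2 = 31575.00240
D_3 = 37321.65284
Terminal value at year 3: TV = D_3×(1+g_2)/(r−g_2) = 39225.05713/0.043 = 912210.63096
P_0 = D_1/(1+r)^1 + D_2/(1+r)^2 + D_3/(1+r)^3 + TV/(1+r)^3
    = 24417.91590 + 26382.06271 + 28504.20303 + 696695.75319 = 775999.93484

£775999.93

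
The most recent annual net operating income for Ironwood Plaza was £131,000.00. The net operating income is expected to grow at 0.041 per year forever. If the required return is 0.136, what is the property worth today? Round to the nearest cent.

D₁ = D₀ × (1 + g) = £131,000.00 × 1.041 = £136,371.0000
Growing perpetuity: P = D₁ / (r − g) = £136,371.0000 / (0.136 − 0.041) = £1,435,484.21

£1435484.21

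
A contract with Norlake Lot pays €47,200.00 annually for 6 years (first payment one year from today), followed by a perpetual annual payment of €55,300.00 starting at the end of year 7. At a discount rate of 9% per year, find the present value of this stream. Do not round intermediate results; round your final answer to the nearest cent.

€578108.50

PV of 6-year annuity: €47,200.00 × [1 − (1+0.09)^−6] / 0.09 = 211735.35746
Perpetuity value at year 6: €55,300.00 / 0.09 = 614444.44444
PV of perpetuity: 614444.44444 / (1+0.09)^6 = 366373.14640
Total PV = 211735.35746 + 366373.14640 = 578108.50386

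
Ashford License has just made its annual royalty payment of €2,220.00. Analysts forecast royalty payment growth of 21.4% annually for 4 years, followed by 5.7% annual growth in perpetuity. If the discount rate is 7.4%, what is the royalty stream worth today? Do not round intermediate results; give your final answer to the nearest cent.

€237515.46

D_1 = 2695.08000
D_2 = 3271.82712
D_3 = 3971.99812
D_4 = 4822.00572
Terminal value at year 4: TV = D_4×(1+g_2)/(r−g_2) = 5096.86005/0.017 = 299815.29696
P_0 = D_1/(1+r)^1 + D_2/(1+r)^2 + D_3/(1+r)^3 + D_4/(1+r)^4 + TV/(1+r)^4
    = 2509.38547 + 2836.49345 + 3206.24120 + 3624.18698 + 225339.15524 = 237515.46235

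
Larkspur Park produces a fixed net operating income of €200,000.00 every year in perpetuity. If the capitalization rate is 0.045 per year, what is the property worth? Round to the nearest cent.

€4444444.44

Level perpetuity: PV = C / r = €200,000.00 / 0.045 = €4,444,444.44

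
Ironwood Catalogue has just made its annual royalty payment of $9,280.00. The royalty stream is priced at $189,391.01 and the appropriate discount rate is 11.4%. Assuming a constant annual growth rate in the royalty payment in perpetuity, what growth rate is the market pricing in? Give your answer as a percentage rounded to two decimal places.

P = D₀(1+g)/(r−g) ⇒ P(r−g) = D₀(1+g) ⇒ g(P+D₀) = P·r − D₀
g = (P·r − D₀)/(P + D₀) = ($189,391.01×0.114 − $9,280.00) / ($189,391.01 + $9,280.00) = 0.061965

6.20%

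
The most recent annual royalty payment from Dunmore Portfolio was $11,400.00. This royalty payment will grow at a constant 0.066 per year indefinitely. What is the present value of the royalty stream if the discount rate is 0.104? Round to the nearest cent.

$319800.00

D₁ = D₀ × (1 + g) = $11,400.00 × 1.066 = $12,152.4000
Growing perpetuity: P = D₁ / (r − g) = $12,152.4000 / (0.104 − 0.066) = $319,800.00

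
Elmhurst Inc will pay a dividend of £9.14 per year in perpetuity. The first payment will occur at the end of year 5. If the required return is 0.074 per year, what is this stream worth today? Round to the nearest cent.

£92.83

Value at end of year 4: C / r = £9.14 / 0.074 = £123.5135
Discount to today: PV = £123.5135 / (1 + 0.074)^4 = £123.5135 / 1.330507 = £92.83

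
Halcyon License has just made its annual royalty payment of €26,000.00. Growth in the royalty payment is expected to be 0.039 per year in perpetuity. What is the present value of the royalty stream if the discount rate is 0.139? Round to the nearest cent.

D₁ = D₀ × (1 + g) = €26,000.00 × 1.039 = €27,014.0000
Growing perpetuity: P = D₁ / (r − g) = €27,014.0000 / (0.139 − 0.039) = €270,140.00

€270140.00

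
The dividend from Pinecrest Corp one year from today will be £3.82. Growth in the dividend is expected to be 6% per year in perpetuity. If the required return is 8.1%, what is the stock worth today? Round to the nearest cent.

Growing perpetuity: P = D₁ / (r − g) = £3.8200 / (0.081 − 0.06) = £181.90

£181.90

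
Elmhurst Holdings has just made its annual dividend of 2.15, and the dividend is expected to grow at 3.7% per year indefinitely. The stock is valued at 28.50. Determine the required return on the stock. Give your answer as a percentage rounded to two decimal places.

D₁ = 2.15 × 1.037 = 2.2296
P = D₁/(r − g) ⇒ r = D₁/P + g = 2.2296/28.50 + 0.037 = 0.078230 + 0.037 = 0.115230

11.52%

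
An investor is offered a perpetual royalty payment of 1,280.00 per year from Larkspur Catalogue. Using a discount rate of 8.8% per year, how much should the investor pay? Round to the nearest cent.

Level perpetuity: PV = C / r = 1,280.00 / 0.088 = 14,545.45

14545.45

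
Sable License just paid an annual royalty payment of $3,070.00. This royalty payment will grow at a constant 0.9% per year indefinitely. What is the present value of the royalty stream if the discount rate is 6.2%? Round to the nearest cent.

D₁ = D₀ × (1 + g) = $3,070.00 × 1.009 = $3,097.6300
Growing perpetuity: P = D₁ / (r − g) = $3,097.6300 / (0.062 − 0.009) = $58,445.85

$58445.85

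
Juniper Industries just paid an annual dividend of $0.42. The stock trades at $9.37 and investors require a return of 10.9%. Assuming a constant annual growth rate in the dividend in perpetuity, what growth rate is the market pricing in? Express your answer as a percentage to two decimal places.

6.14%

P = D₀(1+g)/(r−g) ⇒ P(r−g) = D₀(1+g) ⇒ g(P+D₀) = P·r − D₀
g = (P·r − D₀)/(P + D₀) = ($9.37×0.109 − $0.42) / ($9.37 + $0.42) = 0.061423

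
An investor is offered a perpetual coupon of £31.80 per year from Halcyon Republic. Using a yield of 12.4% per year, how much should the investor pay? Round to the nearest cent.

£256.45

Level perpetuity: PV = C / r = £31.80 / 0.124 = £256.45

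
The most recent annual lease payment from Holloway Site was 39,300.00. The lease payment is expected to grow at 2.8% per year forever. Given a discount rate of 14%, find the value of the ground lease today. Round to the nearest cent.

D₁ = D₀ × (1 + g) = 39,300.00 × 1.028 = 40,400.4000
Growing perpetuity: P = D₁ / (r − g) = 40,400.4000 / (0.14 − 0.028) = 360,717.86

360717.86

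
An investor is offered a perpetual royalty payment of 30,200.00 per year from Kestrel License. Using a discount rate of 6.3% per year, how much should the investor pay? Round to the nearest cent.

Level perpetuity: PV = C / r = 30,200.00 / 0.063 = 479,365.08

479365.08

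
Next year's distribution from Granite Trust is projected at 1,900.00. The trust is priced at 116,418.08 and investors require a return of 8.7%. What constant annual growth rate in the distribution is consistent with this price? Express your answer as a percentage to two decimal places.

7.07%

P = D₁/(r−g) ⇒ g = r − D₁/P = 0.087 − 1,900.00/116,418.08 = 0.070680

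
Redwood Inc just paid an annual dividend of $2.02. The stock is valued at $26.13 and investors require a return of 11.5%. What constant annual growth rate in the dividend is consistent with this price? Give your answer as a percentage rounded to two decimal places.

3.50%

P = D₀(1+g)/(r−g) ⇒ P(r−g) = D₀(1+g) ⇒ g(P+D₀) = P·r − D₀
g = (P·r − D₀)/(P + D₀) = ($26.13×0.115 − $2.02) / ($26.13 + $2.02) = 0.034989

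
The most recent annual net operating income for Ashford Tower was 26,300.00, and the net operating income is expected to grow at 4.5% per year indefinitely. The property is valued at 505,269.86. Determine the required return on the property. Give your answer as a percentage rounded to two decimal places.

9.94%

D₁ = 26,300.00 × 1.045 = 27,483.5000
P = D₁/(r − g) ⇒ r = D₁/P + g = 27,483.5000/505,269.86 + 0.045 = 0.054394 + 0.045 = 0.099394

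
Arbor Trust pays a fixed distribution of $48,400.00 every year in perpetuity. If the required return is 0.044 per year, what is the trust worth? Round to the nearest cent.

Level perpetuity: PV = C / r = $48,400.00 / 0.044 = $1,100,000.00

$1100000.00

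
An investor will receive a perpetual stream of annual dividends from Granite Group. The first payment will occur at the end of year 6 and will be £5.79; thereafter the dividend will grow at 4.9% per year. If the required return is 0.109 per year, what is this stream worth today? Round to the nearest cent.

Value at end of year 5: C₁ / (r − g) = £5.79 / (0.109 − 0.049) = £96.5000
Discount to today: PV = £96.5000 / (1 + 0.109)^5 = £96.5000 / 1.677481 = £57.53

£57.53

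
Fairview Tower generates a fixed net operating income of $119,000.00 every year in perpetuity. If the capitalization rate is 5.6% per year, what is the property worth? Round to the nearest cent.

$2125000.00

Level perpetuity: PV = C / r = $119,000.00 / 0.056 = $2,125,000.00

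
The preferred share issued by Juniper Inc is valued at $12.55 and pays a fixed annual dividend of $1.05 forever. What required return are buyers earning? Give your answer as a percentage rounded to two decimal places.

8.37%

P = C/r ⇒ r = C/P = $1.05/$12.55 = 0.083665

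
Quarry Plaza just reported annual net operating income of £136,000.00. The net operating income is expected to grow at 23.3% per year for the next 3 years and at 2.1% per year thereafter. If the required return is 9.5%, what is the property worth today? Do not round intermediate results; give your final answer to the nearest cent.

£3198794.62

D_1 = 167688.00000
D_2 = 206759.30400
D_3 = 254934.22183
Terminal value at year 3: TV = D_3×(1+g_2)/(r−g_2) = 260287.84049/0.074 = 3517403.24987
P_0 = D_1/(1+r)^1 + D_2/(1+r)^2 + D_3/(1+r)^3 + TV/(1+r)^3
    = 153139.72603 + 172439.52712 + 194171.63190 + 2679043.73207 = 3198794.61711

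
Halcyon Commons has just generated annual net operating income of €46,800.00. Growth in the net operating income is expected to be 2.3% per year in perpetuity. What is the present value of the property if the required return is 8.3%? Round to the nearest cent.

€797940.00

D₁ = D₀ × (1 + g) = €46,800.00 × 1.023 = €47,876.4000
Growing perpetuity: P = D₁ / (r − g) = €47,876.4000 / (0.083 − 0.023) = €797,940.00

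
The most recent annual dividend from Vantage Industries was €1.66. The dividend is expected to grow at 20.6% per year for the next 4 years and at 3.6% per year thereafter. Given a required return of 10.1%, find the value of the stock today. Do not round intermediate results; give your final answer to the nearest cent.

D_1 = 2.00196
D_2 = 2.41436
D_3 = 2.91172
D_4 = 3.51154
Terminal value at year 4: TV = D_4×(1+g_2)/(r−g_2) = 3.63795/0.065 = 55.96851
P_0 = D_1/(1+r)^1 + D_2/(1+r)^2 + D_3/(1+r)^3 + D_4/(1+r)^4 + TV/(1+r)^4
    = 1.81831 + 1.99172 + 2.18166 + 2.38973 + 38.08855 = 46.46997

€46.47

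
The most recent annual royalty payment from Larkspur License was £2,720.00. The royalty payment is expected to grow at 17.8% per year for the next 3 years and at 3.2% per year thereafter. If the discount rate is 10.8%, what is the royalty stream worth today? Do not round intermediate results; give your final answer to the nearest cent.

D_1 = 3204.16000
D_2 = 3774.50048
D_3 = 4446.36157
Terminal value at year 3: TV = D_3×(1+g_2)/(r−g_2) = 4588.64514/0.076 = 60376.90968
P_0 = D_1/(1+r)^1 + D_2/(1+r)^2 + D_3/(1+r)^3 + TV/(1+r)^3
    = 2891.84116 + 3074.53870 + 3268.77851 + 44386.57136 = 53621.72972

£53621.73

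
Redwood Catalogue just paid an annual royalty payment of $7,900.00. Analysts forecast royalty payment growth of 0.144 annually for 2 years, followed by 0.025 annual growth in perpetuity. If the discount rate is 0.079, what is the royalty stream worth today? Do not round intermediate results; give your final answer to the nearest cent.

$185820.97

D_1 = 9037.60000
D_2 = 10339.01440
Terminal value at year 2: TV = D_2×(1+g_2)/(r−g_2) = 10597.48976/0.054 = 196249.81037
P_0 = D_1/(1+r)^1 + D_2/(1+r)^2 + TV/(1+r)^2
    = 8375.90361 + 8880.47612 + 168564.59304 = 185820.97278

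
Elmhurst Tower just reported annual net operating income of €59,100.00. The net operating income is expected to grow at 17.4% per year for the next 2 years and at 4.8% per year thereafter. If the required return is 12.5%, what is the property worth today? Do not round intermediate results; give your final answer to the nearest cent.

€1002004.43

D_1 = 69383.40000
D_2 = 81456.11160
Terminal value at year 2: TV = D_2×(1+g_2)/(r−g_2) = 85366.00496/0.077 = 1108649.41502
P_0 = D_1/(1+r)^1 + D_2/(1+r)^2 + TV/(1+r)^2
    = 61674.13333 + 64360.38447 + 875969.90817 = 1002004.42597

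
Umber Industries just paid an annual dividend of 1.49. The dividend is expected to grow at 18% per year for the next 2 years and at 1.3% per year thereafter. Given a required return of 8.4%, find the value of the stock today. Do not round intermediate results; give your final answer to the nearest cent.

28.58

D_1 = 1.75820
D_2 = 2.07468
Terminal value at year 2: TV = D_2×(1+g_2)/(r−g_2) = 2.10165/0.071 = 29.60066
P_0 = D_1/(1+r)^1 + D_2/(1+r)^2 + TV/(1+r)^2
    = 1.62196 + 1.76560 + 25.19085 = 28.57840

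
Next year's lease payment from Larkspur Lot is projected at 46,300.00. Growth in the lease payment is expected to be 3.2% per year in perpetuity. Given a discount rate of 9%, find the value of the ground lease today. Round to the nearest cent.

Growing perpetuity: P = D₁ / (r − g) = 46,300.0000 / (0.09 − 0.032) = 798,275.86

798275.86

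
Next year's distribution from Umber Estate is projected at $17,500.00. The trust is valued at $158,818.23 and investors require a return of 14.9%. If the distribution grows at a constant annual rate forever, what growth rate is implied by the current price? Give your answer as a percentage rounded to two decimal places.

3.88%

P = D₁/(r−g) ⇒ g = r − D₁/P = 0.149 − $17,500.00/$158,818.23 = 0.038811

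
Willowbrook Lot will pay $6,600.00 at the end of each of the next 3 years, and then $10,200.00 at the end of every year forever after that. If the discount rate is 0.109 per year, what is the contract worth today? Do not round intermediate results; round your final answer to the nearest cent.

$84765.29

PV of 3-year annuity: $6,600.00 × [1 − (1+0.109)^−3] / 0.109 = 16156.60985
Perpetuity value at year 3: $10,200.00 / 0.109 = 93577.98165
PV of perpetuity: 93577.98165 / (1+0.109)^3 = 68608.67551
Total PV = 16156.60985 + 68608.67551 = 84765.28537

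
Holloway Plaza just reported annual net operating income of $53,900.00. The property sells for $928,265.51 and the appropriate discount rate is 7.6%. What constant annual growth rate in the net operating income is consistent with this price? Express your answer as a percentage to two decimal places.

1.70%

P = D₀(1+g)/(r−g) ⇒ P(r−g) = D₀(1+g) ⇒ g(P+D₀) = P·r − D₀
g = (P·r − D₀)/(P + D₀) = ($928,265.51×0.076 − $53,900.00) / ($928,265.51 + $53,900.00) = 0.016950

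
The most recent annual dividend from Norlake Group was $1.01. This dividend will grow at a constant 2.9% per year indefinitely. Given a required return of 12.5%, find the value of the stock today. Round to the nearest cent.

$10.83

D₁ = D₀ × (1 + g) = $1.01 × 1.029 = $1.0393
Growing perpetuity: P = D₁ / (r − g) = $1.0393 / (0.125 − 0.029) = $10.83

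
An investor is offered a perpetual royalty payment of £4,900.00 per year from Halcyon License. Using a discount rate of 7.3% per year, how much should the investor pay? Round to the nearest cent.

Level perpetuity: PV = C / r = £4,900.00 / 0.073 = £67,123.29

£67123.29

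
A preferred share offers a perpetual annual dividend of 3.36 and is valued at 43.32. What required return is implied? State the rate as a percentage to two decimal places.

P = C/r ⇒ r = C/P = 3.36/43.32 = 0.077562

7.76%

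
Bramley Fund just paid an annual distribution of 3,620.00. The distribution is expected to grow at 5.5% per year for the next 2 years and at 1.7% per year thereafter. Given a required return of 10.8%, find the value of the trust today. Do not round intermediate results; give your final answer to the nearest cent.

D_1 = 3819.10000
D_2 = 4029.15050
Terminal value at year 2: TV = D_2×(1+g_2)/(r−g_2) = 4097.64606/0.091 = 45029.07757
P_0 = D_1/(1+r)^1 + D_2/(1+r)^2 + TV/(1+r)^2
    = 3446.84116 + 3281.96518 + 36678.66580 = 43407.47213

43407.47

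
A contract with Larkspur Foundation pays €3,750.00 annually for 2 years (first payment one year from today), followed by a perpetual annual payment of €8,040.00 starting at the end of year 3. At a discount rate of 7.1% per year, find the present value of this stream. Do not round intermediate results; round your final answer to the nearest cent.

€105493.78

PV of 2-year annuity: €3,750.00 × [1 − (1+0.071)^−2] / 0.071 = 6770.68213
Perpetuity value at year 2: €8,040.00 / 0.071 = 113239.43662
PV of perpetuity: 113239.43662 / (1+0.071)^2 = 98723.09414
Total PV = 6770.68213 + 98723.09414 = 105493.77626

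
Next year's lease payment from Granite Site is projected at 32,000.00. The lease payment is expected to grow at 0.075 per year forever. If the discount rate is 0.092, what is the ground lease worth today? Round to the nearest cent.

1882352.94

Growing perpetuity: P = D₁ / (r − g) = 32,000.0000 / (0.092 − 0.075) = 1,882,352.94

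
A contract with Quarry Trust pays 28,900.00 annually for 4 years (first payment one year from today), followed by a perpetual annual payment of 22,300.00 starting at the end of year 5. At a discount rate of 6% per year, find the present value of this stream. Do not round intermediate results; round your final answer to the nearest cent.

394536.36

PV of 4-year annuity: 28,900.00 × [1 − (1+0.06)^−4] / 0.06 = 100141.55221
Perpetuity value at year 4: 22,300.00 / 0.06 = 371666.66667
PV of perpetuity: 371666.66667 / (1+0.06)^4 = 294394.81150
Total PV = 100141.55221 + 294394.81150 = 394536.36371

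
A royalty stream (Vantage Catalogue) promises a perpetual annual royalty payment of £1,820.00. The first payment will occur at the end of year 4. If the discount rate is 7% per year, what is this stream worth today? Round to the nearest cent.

Value at end of year 3: C / r = £1,820.00 / 0.07 = £26,000.0000
Discount to today: PV = £26,000.0000 / (1 + 0.07)^3 = £26,000.0000 / 1.225043 = £21,223.74

£21223.74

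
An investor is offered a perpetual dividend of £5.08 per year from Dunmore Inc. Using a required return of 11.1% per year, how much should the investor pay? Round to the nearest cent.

Level perpetuity: PV = C / r = £5.08 / 0.111 = £45.77

£45.77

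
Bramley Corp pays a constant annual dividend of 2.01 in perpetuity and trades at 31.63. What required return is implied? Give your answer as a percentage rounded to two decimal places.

P = C/r ⇒ r = C/P = 2.01/31.63 = 0.063547

6.35%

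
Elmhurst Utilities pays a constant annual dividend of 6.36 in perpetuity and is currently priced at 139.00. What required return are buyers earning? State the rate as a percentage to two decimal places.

4.58%

P = C/r ⇒ r = C/P = 6.36/139.00 = 0.045755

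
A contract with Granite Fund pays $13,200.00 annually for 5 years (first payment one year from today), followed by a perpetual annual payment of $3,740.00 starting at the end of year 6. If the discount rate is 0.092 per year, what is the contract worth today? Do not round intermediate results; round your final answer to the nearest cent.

$77258.12

PV of 5-year annuity: $13,200.00 × [1 − (1+0.092)^−5] / 0.092 = 51078.06071
Perpetuity value at year 5: $3,740.00 / 0.092 = 40652.17391
PV of perpetuity: 40652.17391 / (1+0.092)^5 = 26180.05671
Total PV = 51078.06071 + 26180.05671 = 77258.11742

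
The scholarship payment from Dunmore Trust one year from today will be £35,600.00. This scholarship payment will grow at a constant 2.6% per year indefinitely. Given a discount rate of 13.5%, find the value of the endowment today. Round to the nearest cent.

£326605.50

Growing perpetuity: P = D₁ / (r − g) = £35,600.0000 / (0.135 − 0.026) = £326,605.50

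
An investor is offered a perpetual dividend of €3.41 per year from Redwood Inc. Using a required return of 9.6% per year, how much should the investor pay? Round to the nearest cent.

€35.52

Level perpetuity: PV = C / r = €3.41 / 0.096 = €35.52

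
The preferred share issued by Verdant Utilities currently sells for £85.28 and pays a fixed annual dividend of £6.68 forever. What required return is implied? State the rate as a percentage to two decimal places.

7.83%

P = C/r ⇒ r = C/P = £6.68/£85.28 = 0.078330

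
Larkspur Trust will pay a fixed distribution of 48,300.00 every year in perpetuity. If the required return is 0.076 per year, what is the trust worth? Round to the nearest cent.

635526.32

Level perpetuity: PV = C / r = 48,300.00 / 0.076 = 635,526.32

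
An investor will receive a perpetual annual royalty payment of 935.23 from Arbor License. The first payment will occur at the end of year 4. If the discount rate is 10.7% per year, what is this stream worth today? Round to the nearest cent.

Value at end of year 3: C / r = 935.23 / 0.107 = 8,740.4673
Discount to today: PV = 8,740.4673 / (1 + 0.107)^3 = 8,740.4673 / 1.356572 = 6,443.05

6443.05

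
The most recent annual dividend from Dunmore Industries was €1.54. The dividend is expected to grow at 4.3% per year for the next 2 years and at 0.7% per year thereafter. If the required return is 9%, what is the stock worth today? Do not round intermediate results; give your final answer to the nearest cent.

€19.99

D_1 = 1.60622
D_2 = 1.67529
Terminal value at year 2: TV = D_2×(1+g_2)/(r−g_2) = 1.68701/0.083 = 20.32548
P_0 = D_1/(1+r)^1 + D_2/(1+r)^2 + TV/(1+r)^2
    = 1.47360 + 1.41006 + 17.10755 = 19.99120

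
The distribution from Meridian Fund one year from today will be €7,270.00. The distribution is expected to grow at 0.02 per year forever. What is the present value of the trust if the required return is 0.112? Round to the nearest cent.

€79021.74

Growing perpetuity: P = D₁ / (r − g) = €7,270.0000 / (0.112 − 0.02) = €79,021.74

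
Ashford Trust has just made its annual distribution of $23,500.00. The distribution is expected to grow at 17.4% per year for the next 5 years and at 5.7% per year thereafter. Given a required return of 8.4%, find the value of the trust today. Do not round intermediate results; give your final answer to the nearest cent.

$1521012.03

D_1 = 27589.00000
D_2 = 32389.48600
D_3 = 38025.25656
D_4 = 44641.65121
D_5 = 52409.29852
Terminal value at year 5: TV = D_5×(1+g_2)/(r−g_2) = 55396.62853/0.027 = 2051726.98265
P_0 = D_1/(1+r)^1 + D_2/(1+r)^2 + D_3/(1+r)^3 + D_4/(1+r)^4 + D_5/(1+r)^5 + TV/(1+r)^5
    = 25451.10701 + 27564.20630 + 29852.74742 + 32331.29655 + 35015.62929 + 1370797.04313 = 1521012.02971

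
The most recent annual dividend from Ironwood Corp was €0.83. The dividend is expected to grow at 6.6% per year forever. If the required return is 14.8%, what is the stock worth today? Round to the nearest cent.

€10.79

D₁ = D₀ × (1 + g) = €0.83 × 1.066 = €0.8848
Growing perpetuity: P = D₁ / (r − g) = €0.8848 / (0.148 − 0.066) = €10.79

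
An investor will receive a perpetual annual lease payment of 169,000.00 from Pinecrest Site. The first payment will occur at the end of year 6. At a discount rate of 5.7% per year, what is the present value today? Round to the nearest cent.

2247175.09

Value at end of year 5: C / r = 169,000.00 / 0.057 = 2,964,912.2807
Discount to today: PV = 2,964,912.2807 / (1 + 0.057)^5 = 2,964,912.2807 / 1.319395 = 2,247,175.09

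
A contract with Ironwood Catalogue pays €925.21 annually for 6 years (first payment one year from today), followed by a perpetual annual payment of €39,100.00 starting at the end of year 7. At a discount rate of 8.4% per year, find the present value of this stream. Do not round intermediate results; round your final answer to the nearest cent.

€291119.93

PV of 6-year annuity: €925.21 × [1 − (1+0.084)^−6] / 0.084 = 4225.72474
Perpetuity value at year 6: €39,100.00 / 0.084 = 465476.19048
PV of perpetuity: 465476.19048 / (1+0.084)^6 = 286894.20641
Total PV = 4225.72474 + 286894.20641 = 291119.93115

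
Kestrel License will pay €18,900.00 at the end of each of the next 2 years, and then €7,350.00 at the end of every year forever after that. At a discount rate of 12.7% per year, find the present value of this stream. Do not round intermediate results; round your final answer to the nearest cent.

PV of 2-year annuity: €18,900.00 × [1 − (1+0.127)^−2] / 0.127 = 31650.56463
Perpetuity value at year 2: €7,350.00 / 0.127 = 57874.01575
PV of perpetuity: 57874.01575 / (1+0.127)^2 = 45565.46284
Total PV = 31650.56463 + 45565.46284 = 77216.02746

€77216.03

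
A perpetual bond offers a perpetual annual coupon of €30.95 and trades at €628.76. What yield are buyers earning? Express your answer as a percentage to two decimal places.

4.92%

P = C/r ⇒ r = C/P = €30.95/€628.76 = 0.049224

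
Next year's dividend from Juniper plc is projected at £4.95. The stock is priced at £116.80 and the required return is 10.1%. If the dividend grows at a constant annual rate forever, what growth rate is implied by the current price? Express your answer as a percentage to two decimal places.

5.86%

P = D₁/(r−g) ⇒ g = r − D₁/P = 0.101 − £4.95/£116.80 = 0.058620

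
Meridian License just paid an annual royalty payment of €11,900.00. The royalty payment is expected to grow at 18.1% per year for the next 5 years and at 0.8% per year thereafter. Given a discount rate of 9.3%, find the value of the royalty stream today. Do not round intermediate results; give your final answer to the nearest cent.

€283354.31

D_1 = 14053.90000
D_2 = 16597.65590
D_3 = 19601.83162
D_4 = 23149.76314
D_5 = 27339.87027
Terminal value at year 5: TV = D_5×(1+g_2)/(r−g_2) = 27558.58923/0.085 = 324218.69684
P_0 = D_1/(1+r)^1 + D_2/(1+r)^2 + D_3/(1+r)^3 + D_4/(1+r)^4 + D_5/(1+r)^5 + TV/(1+r)^5
    = 12858.09698 + 13893.33260 + 15011.91748 + 16220.56225 + 17526.51786 + 207843.88237 = 283354.30954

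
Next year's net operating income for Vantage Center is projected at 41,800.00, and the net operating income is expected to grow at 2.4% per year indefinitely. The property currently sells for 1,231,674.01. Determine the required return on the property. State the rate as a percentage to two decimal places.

P = D₁/(r − g) ⇒ r = D₁/P + g = 41,800.0000/1,231,674.01 + 0.024 = 0.033938 + 0.024 = 0.057938

5.79%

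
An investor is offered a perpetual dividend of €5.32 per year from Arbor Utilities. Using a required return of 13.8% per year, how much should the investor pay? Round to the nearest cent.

€38.55

Level perpetuity: PV = C / r = €5.32 / 0.138 = €38.55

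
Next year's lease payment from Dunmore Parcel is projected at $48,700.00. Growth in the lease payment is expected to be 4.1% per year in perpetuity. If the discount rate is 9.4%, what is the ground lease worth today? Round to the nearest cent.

$918867.92

Growing perpetuity: P = D₁ / (r − g) = $48,700.0000 / (0.094 − 0.041) = $918,867.92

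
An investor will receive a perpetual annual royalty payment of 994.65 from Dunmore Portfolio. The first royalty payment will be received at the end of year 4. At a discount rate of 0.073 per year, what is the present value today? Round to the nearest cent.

11029.31

Value at end of year 3: C / r = 994.65 / 0.073 = 13,625.3425
Discount to today: PV = 13,625.3425 / (1 + 0.073)^3 = 13,625.3425 / 1.235376 = 11,029.31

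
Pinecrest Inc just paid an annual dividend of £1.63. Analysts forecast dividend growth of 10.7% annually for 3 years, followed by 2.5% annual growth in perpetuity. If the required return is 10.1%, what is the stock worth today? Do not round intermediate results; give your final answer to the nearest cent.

D_1 = 1.80441
D_2 = 1.99748
D_3 = 2.21121
Terminal value at year 3: TV = D_3×(1+g_2)/(r−g_2) = 2.26649/0.076 = 29.82227
P_0 = D_1/(1+r)^1 + D_2/(1+r)^2 + D_3/(1+r)^3 + TV/(1+r)^3
    = 1.63888 + 1.64781 + 1.65679 + 22.34492 = 27.28841

£27.29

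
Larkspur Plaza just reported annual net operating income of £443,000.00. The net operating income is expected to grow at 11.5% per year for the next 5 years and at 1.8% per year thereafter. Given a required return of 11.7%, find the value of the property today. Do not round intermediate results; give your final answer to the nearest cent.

£6717787.64

D_1 = 493945.00000
D_2 = 550748.67500
D_3 = 614084.77262
D_4 = 684704.52148
D_5 = 763445.54145
Terminal value at year 5: TV = D_5×(1+g_2)/(r−g_2) = 777187.56119/0.099 = 7850379.40599
P_0 = D_1/(1+r)^1 + D_2/(1+r)^2 + D_3/(1+r)^3 + D_4/(1+r)^4 + D_5/(1+r)^5 + TV/(1+r)^5
    = 442206.80394 + 441415.02810 + 440624.66995 + 439835.72694 + 439048.19655 + 4514657.21297 = 6717787.63845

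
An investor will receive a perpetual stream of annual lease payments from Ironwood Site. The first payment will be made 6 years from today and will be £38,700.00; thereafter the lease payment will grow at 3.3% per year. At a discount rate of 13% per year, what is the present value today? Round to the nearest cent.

Value at end of year 5: C₁ / (r − g) = £38,700.00 / (0.13 − 0.033) = £398,969.0722
Discount to today: PV = £398,969.0722 / (1 + 0.13)^5 = £398,969.0722 / 1.842435 = £216,544.43

£216544.43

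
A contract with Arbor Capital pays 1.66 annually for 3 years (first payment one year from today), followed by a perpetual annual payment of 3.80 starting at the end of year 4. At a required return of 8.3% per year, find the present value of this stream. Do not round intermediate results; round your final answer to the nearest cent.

40.30

PV of 3-year annuity: 1.66 × [1 − (1+0.083)^−3] / 0.083 = 4.25493
Perpetuity value at year 3: 3.80 / 0.083 = 45.78313
PV of perpetuity: 45.78313 / (1+0.083)^3 = 36.04293
Total PV = 4.25493 + 36.04293 = 40.29786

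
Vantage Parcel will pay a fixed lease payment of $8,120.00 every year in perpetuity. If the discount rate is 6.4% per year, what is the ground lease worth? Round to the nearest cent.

Level perpetuity: PV = C / r = $8,120.00 / 0.064 = $126,875.00

$126875.00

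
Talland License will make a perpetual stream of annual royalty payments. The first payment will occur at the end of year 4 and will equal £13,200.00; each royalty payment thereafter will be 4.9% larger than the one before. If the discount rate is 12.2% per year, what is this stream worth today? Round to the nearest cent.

£128018.43

Value at end of year 3: C₁ / (r − g) = £13,200.00 / (0.122 − 0.049) = £180,821.9178
Discount to today: PV = £180,821.9178 / (1 + 0.122)^3 = £180,821.9178 / 1.412468 = £128,018.43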